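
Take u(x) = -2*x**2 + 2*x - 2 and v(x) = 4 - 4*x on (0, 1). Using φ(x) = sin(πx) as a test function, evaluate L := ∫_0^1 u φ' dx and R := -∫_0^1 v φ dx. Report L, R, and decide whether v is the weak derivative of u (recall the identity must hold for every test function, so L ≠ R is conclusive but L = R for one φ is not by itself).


LHS = 0, RHS = -4/π. No, v is not the weak derivative of u.

u(x) = -2*x**2 + 2*x - 2, classical derivative u'(x) = 2 - 4*x.
φ(x) = sin(πx), so φ'(x) = π*cos(π*x).
Note φ(0) = φ(1) = 0, so the boundary term u·φ vanishes.
LHS = ∫_0^1 u(x) φ'(x) dx = ∫_0^1 (-2*π*x^2*cos(π*x) + 2*π*x*cos(π*x) - 2*π*cos(π*x)) dx. Term by term:
  ∫_0^1 -2*π*cos(π*x) dx = 0;  ∫_0^1 -2*π*x^2*cos(π*x) dx = 4/π;  ∫_0^1 2*π*x*cos(π*x) dx = -4/π.
Sum: 0 + 4/π − 4/π = 0.
So LHS = 0.
∫_0^1 v(x) φ(x) dx = ∫_0^1 (-4*x*sin(π*x) + 4*sin(π*x)) dx. Term by term:
  ∫_0^1 4*sin(π*x) dx = 8/π;  ∫_0^1 -4*x*sin(π*x) dx = -4/π.
Sum: 8/π − 4/π = 4/π.
So RHS = -∫_0^1 v(x) φ(x) dx = -4/π.
LHS − RHS = 4/π ≠ 0, so the identity fails.
(For a valid weak derivative the identity must hold for EVERY test function, in particular this one. The failure shows v is NOT the weak derivative of u.)
Correct weak derivative would be u'(x) = 2 - 4*x.


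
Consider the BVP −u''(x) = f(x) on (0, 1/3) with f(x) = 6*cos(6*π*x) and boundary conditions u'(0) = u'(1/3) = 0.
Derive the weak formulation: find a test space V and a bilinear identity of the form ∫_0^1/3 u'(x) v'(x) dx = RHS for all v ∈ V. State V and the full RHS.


V = H^1(0, 1/3) (no boundary constraint on v; u is determined up to an additive constant); weak form: ∫_0^1/3 u'v' dx = ∫_0^1/3 (6*cos(6*π*x)) v dx for all v ∈ V.

Multiply both sides by a test function v and integrate from 0 to 1/3:
  ∫_0^1/3 −u''(x) v(x) dx = ∫_0^1/3 f(x) v(x) dx.
Integrate the LHS by parts once:
  ∫_0^1/3 −u'' v dx = −[u'(x) v(x)]_0^1/3 + ∫_0^1/3 u'(x) v'(x) dx.
Thus ∫_0^1/3 u'(x) v'(x) dx = ∫_0^1/3 f(x) v(x) dx + [u'(x) v(x)]_0^1/3.
Choose V so that boundary terms are either known or forced to vanish.
u has homogeneous Neumann: u'(0) = u'(1/3) = 0. So [u' v]_0^1/3 = 0·v(1/3) − 0·v(0) = 0 for any v; take V = H^1(0, 1/3).
Weak formulation: find u (satisfying any essential BC) such that ∫_0^1/3 u'(x) v'(x) dx = ∫_0^1/3 f v dx for all v ∈ V (homogeneous Neumann, so boundary terms vanish).
Substituting f(x) = 6*cos(6*π*x), the right-hand side is ∫_0^1/3 (6*cos(6*π*x)) v dx.
Compatibility check (pure Neumann): taking v ≡ 1 ∈ V gives 0 = ∫_0^1/3 f dx + (0) − (0), i.e. ∫_0^1/3 f dx must equal u'(0) − u'(1/3) = 0. Indeed ∫_0^1/3 (6*cos(6*π*x)) dx = 0, so the data are compatible. The solution is then unique only up to an additive constant (fix it e.g. by requiring ∫_0^1/3 u dx = 0).


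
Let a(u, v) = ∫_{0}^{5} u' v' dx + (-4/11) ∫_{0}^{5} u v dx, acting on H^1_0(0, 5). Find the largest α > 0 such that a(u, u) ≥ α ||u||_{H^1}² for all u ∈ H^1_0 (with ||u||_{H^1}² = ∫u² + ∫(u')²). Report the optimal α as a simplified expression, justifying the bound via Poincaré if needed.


α = (-100/11 + π^2)/(π^2 + 25)

Coercivity of a(·,·) on H^1_0(0, 5) means a(u, u) ≥ α ||u||_{H^1}² for every u ∈ H^1_0.
The interval has length L = 5, and Poincaré/coercivity depend only on L. Here a(u, u) = ∫(u')² + (-4/11)·∫u².
Here c = -4/11 < 0 with |c| < (π/L)² = π^2/25, so coercivity still holds. The condition a(u,u) ≥ α||u||_{H^1}² reads (1−α)∫(u')² ≥ (α−c)∫u². Any admissible α is ≤ 1 (rapidly oscillating u have ∫u²/∫(u')² → 0), and α = 1 would force 0 ≥ (1−c)∫u², impossible since c < 1; so 1−α > 0. By the sharp Poincaré inequality on H^1_0 of an interval of length L, ∫(u')² ≥ (π/L)²∫u² with equality for the first sine mode sin(π(x−x₀)/L) (x₀ the left endpoint), so the inequality holds for all u iff (1−α)(π/L)² ≥ α − c, i.e. α ≤ ((π/L)² + c)/((π/L)² + 1) = (1 + c(L/π)²)/(1 + (L/π)²). (Direct route, valid since c ≤ 0: Poincaré gives c∫u² ≥ c(L/π)²∫(u')², so a(u,u) ≥ (1 + c(L/π)²)∫(u')², while ||u||_{H^1}² ≤ (1 + (L/π)²)∫(u')²; dividing yields the same α.) With (π/L)² = π^2/25 and c = -4/11, the largest admissible constant is α = ((π/L)² + c)/((π/L)² + 1).
Simplifying, α = (-100/11 + π^2)/(π^2 + 25).


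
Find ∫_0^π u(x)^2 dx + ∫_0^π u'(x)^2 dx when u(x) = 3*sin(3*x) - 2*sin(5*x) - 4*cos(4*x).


||u||_{H^1(0,π)}^2 = 41072/63 + 233*π

u'(x) = 16*sin(4*x) + 9*cos(3*x) - 10*cos(5*x).
Expand u² and (u')² and integrate term by term on (0, π), using: for integers n ≥ 1, ∫_0^π sin²(nx) dx = ∫_0^π cos²(nx) dx = π/2; for n ≠ n', ∫_0^π sin(nx)sin(n'x) dx = ∫_0^π cos(nx)cos(n'x) dx = 0; and by product-to-sum, ∫_0^π sin(nx)cos(n'x) dx = ½∫_0^π [sin((n+n')x) + sin((n−n')x)] dx, which is 0 when n+n' is even and 2n/(n²−n'²) when n+n' is odd (it need not vanish on (0, π)).
  u² squared terms: (-4)²·∫cos(4x)² dx = 16·π/2 = 8*π;  (-2)²·∫sin(5x)² dx = 4·π/2 = 2*π;  (3)²·∫sin(3x)² dx = 9·π/2 = 9*π/2.
  u² cross terms: 2·(-4)·(-2)·∫cos(4x)·sin(5x) dx = 16·(10/9) = 160/9;  2·(-4)·(3)·∫cos(4x)·sin(3x) dx = -24·(-6/7) = 144/7;  2·(-2)·(3)·∫sin(5x)·sin(3x) dx = -12·(0) = 0.
  So ∫_0^π u² dx = 8*π + 2*π + 9*π/2 + 160/9 + 144/7 + 0 = 2416/63 + 29*π/2.
  (u')² squared terms: (-10)²·∫cos(5x)² dx = 100·π/2 = 50*π;  (9)²·∫cos(3x)² dx = 81·π/2 = 81*π/2;  (16)²·∫sin(4x)² dx = 256·π/2 = 128*π.
  (u')² cross terms: 2·(-10)·(9)·∫cos(5x)·cos(3x) dx = -180·(0) = 0;  2·(-10)·(16)·∫cos(5x)·sin(4x) dx = -320·(-8/9) = 2560/9;  2·(9)·(16)·∫cos(3x)·sin(4x) dx = 288·(8/7) = 2304/7.
  So ∫_0^π (u')² dx = 50*π + 81*π/2 + 128*π + 0 + 2560/9 + 2304/7 = 38656/63 + 437*π/2.
||u||_{H^1}^2 = (2416/63 + 29*π/2) + (38656/63 + 437*π/2) = 41072/63 + 233*π.


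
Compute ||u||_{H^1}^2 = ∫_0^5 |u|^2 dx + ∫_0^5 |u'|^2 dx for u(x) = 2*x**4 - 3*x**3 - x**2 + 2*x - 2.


||u||_{H^1}^2 = 93634465/126

The H^1 norm (squared) on an interval (0, L) is
  ||u||_{H^1}^2 = ∫_0^L u(x)^2 dx + ∫_0^L u'(x)^2 dx.
Compute u'(x) = 8*x**3 - 9*x**2 - 2*x + 2.
Then u(x)^2 = 4*x**8 - 12*x**7 + 5*x**6 + 14*x**5 - 19*x**4 + 8*x**3 + 8*x**2 - 8*x + 4 and u'(x)^2 = 64*x**6 - 144*x**5 + 49*x**4 + 68*x**3 - 32*x**2 - 8*x + 4.
Integrate each monomial from 0 to 5 using ∫_0^5 c·x^n dx = c·5^(n+1)/(n+1):
  ∫_0^5 u(x)^2 dx = ∫_0^5 (4*x^8 - 12*x^7 + 5*x^6 + 14*x^5 - 19*x^4 + 8*x^3 + 8*x^2 - 8*x + 4) dx. Term by term:
    ∫_0^5 4*x^8 dx = 7812500/9;  ∫_0^5 -12*x^7 dx = -1171875/2;  ∫_0^5 5*x^6 dx = 390625/7;
    ∫_0^5 14*x^5 dx = 109375/3;  ∫_0^5 -19*x^4 dx = -11875;  ∫_0^5 8*x^3 dx = 1250;
    ∫_0^5 8*x^2 dx = 1000/3;  ∫_0^5 -8*x dx = -100;  ∫_0^5 4 dx = 20.
  Sum: 7812500/9 − 1171875/2 + 390625/7 + 109375/3 − 11875 + 1250 + 1000/3 − 100 + 20 = 45865045/126.
  ∫_0^5 u'(x)^2 dx = ∫_0^5 (64*x^6 - 144*x^5 + 49*x^4 + 68*x^3 - 32*x^2 - 8*x + 4) dx. Term by term:
    ∫_0^5 64*x^6 dx = 5000000/7;  ∫_0^5 -144*x^5 dx = -375000;  ∫_0^5 49*x^4 dx = 30625;
    ∫_0^5 68*x^3 dx = 10625;  ∫_0^5 -32*x^2 dx = -4000/3;  ∫_0^5 -8*x dx = -100;
    ∫_0^5 4 dx = 20.
  Sum: 5000000/7 − 375000 + 30625 + 10625 − 4000/3 − 100 + 20 = 7961570/21.
Adding: ||u||_{H^1}^2 = 45865045/126 + 7961570/21 = 93634465/126.


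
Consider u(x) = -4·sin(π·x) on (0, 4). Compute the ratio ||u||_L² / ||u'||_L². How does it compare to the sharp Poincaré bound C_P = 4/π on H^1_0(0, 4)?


||u||_L² / ||u'||_L² = 1/π < C_P = 4/π.

u(x) = -4·sin(π·x), so u'(x) = -4*π*cos(π*x).
Writing u(x) = A·sin(kπx/L) with A = -4 and k = 4, use ∫_0^L sin²(kπx/L) dx = L/2 and ∫_0^L cos²(kπx/L) dx = L/2.
u² = 16·sin²(π·x) and (u')² = 16*π^2·cos²(π·x), and each of sin², cos² integrates to L/2 = 2 over (0, 4).
∫_0^4 u² dx = 32, so ||u||_L² = 4*sqrt(2).
∫_0^4 (u')² dx = 32*π^2, so ||u'||_L² = 4*sqrt(2)*π.
Ratio ||u||_L² / ||u'||_L² = 1/π.
Sharp Poincaré constant on H^1_0(0, 4) is C_P = L/π = 4/π, achieved by sin(π/4·x).
This is the k = 4 harmonic; the ratio L/(kπ) is strictly less than C_P = L/π, consistent with the sharp inequality ||u||_L² ≤ C_P ||u'||_L².


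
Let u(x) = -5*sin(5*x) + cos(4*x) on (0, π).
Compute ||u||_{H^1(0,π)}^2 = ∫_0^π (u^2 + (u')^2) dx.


||u||_{H^1(0,π)}^2 = -1700/9 + 667*π/2

u'(x) = -4*sin(4*x) - 25*cos(5*x).
Expand u² and (u')² and integrate term by term on (0, π), using: for integers n ≥ 1, ∫_0^π sin²(nx) dx = ∫_0^π cos²(nx) dx = π/2; for n ≠ n', ∫_0^π sin(nx)sin(n'x) dx = ∫_0^π cos(nx)cos(n'x) dx = 0; and by product-to-sum, ∫_0^π sin(nx)cos(n'x) dx = ½∫_0^π [sin((n+n')x) + sin((n−n')x)] dx, which is 0 when n+n' is even and 2n/(n²−n'²) when n+n' is odd (it need not vanish on (0, π)).
  u² squared terms: (-5)²·∫sin(5x)² dx = 25·π/2 = 25*π/2;  (1)²·∫cos(4x)² dx = 1·π/2 = π/2.
  u² cross terms: 2·(-5)·(1)·∫sin(5x)·cos(4x) dx = -10·(10/9) = -100/9.
  So ∫_0^π u² dx = 25*π/2 + π/2 − 100/9 = -100/9 + 13*π.
  (u')² squared terms: (-25)²·∫cos(5x)² dx = 625·π/2 = 625*π/2;  (-4)²·∫sin(4x)² dx = 16·π/2 = 8*π.
  (u')² cross terms: 2·(-25)·(-4)·∫cos(5x)·sin(4x) dx = 200·(-8/9) = -1600/9.
  So ∫_0^π (u')² dx = 625*π/2 + 8*π − 1600/9 = -1600/9 + 641*π/2.
||u||_{H^1}^2 = (-100/9 + 13*π) + (-1600/9 + 641*π/2) = -1700/9 + 667*π/2.


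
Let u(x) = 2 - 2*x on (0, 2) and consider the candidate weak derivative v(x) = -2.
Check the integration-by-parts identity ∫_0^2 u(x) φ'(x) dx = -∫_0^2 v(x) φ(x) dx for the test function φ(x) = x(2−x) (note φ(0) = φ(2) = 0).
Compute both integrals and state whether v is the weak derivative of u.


LHS = 8/3, RHS = 8/3. Yes, v = u' weakly.

u(x) = 2 - 2*x, classical derivative u'(x) = -2.
φ(x) = x(2−x), so φ'(x) = 2 - 2*x.
Note φ(0) = φ(2) = 0, so the boundary term u·φ vanishes.
LHS = ∫_0^2 u(x) φ'(x) dx = ∫_0^2 (4*x^2 - 8*x + 4) dx. Term by term:
  ∫_0^2 4*x^2 dx = 32/3;  ∫_0^2 -8*x dx = -16;  ∫_0^2 4 dx = 8.
Sum: 32/3 − 16 + 8 = 8/3.
So LHS = 8/3.
∫_0^2 v(x) φ(x) dx = ∫_0^2 (2*x^2 - 4*x) dx. Term by term:
  ∫_0^2 2*x^2 dx = 16/3;  ∫_0^2 -4*x dx = -8.
Sum: 16/3 − 8 = -8/3.
So RHS = -∫_0^2 v(x) φ(x) dx = 8/3.
LHS = RHS, so the identity holds for this test φ.
Moreover u is smooth here and v(x) = u'(x) = -2 pointwise, so the identity holds for every test function. Hence v is the weak derivative of u.


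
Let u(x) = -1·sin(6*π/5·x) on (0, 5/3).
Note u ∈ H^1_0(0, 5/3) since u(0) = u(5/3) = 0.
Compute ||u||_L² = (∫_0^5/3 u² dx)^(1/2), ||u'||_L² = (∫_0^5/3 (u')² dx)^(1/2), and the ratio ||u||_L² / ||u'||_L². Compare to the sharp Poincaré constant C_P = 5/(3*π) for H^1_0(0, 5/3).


||u||_L² / ||u'||_L² = 5/(6*π) < C_P = 5/(3*π).

u(x) = -1·sin(6*π/5·x), so u'(x) = -6*π*cos(6*π*x/5)/5.
Writing u(x) = A·sin(kπx/L) with A = -1 and k = 2, use ∫_0^L sin²(kπx/L) dx = L/2 and ∫_0^L cos²(kπx/L) dx = L/2.
u² = 1·sin²(6*π/5·x) and (u')² = 36*π^2/25·cos²(6*π/5·x), and each of sin², cos² integrates to L/2 = 5/6 over (0, 5/3).
∫_0^5/3 u² dx = 5/6, so ||u||_L² = sqrt(30)/6.
∫_0^5/3 (u')² dx = 6*π^2/5, so ||u'||_L² = sqrt(30)*π/5.
Ratio ||u||_L² / ||u'||_L² = 5/(6*π).
Sharp Poincaré constant on H^1_0(0, 5/3) is C_P = L/π = 5/(3*π), achieved by sin(3*π/5·x).
This is the k = 2 harmonic; the ratio L/(kπ) is strictly less than C_P = L/π, consistent with the sharp inequality ||u||_L² ≤ C_P ||u'||_L².


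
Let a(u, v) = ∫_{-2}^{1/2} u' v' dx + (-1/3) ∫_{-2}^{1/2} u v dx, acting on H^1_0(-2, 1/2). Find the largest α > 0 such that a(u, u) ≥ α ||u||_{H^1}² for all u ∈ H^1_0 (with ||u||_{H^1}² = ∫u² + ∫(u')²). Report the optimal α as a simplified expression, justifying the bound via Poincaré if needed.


α = (-25 + 12*π^2)/(3*(25 + 4*π^2))

Coercivity of a(·,·) on H^1_0(-2, 1/2) means a(u, u) ≥ α ||u||_{H^1}² for every u ∈ H^1_0.
The interval has length L = 5/2, and Poincaré/coercivity depend only on L. Here a(u, u) = ∫(u')² + (-1/3)·∫u².
Here c = -1/3 < 0 with |c| < (π/L)² = 4*π^2/25, so coercivity still holds. The condition a(u,u) ≥ α||u||_{H^1}² reads (1−α)∫(u')² ≥ (α−c)∫u². Any admissible α is ≤ 1 (rapidly oscillating u have ∫u²/∫(u')² → 0), and α = 1 would force 0 ≥ (1−c)∫u², impossible since c < 1; so 1−α > 0. By the sharp Poincaré inequality on H^1_0 of an interval of length L, ∫(u')² ≥ (π/L)²∫u² with equality for the first sine mode sin(π(x−x₀)/L) (x₀ the left endpoint), so the inequality holds for all u iff (1−α)(π/L)² ≥ α − c, i.e. α ≤ ((π/L)² + c)/((π/L)² + 1) = (1 + c(L/π)²)/(1 + (L/π)²). (Direct route, valid since c ≤ 0: Poincaré gives c∫u² ≥ c(L/π)²∫(u')², so a(u,u) ≥ (1 + c(L/π)²)∫(u')², while ||u||_{H^1}² ≤ (1 + (L/π)²)∫(u')²; dividing yields the same α.) With (π/L)² = 4*π^2/25 and c = -1/3, the largest admissible constant is α = ((π/L)² + c)/((π/L)² + 1).
Simplifying, α = (-25 + 12*π^2)/(3*(25 + 4*π^2)).


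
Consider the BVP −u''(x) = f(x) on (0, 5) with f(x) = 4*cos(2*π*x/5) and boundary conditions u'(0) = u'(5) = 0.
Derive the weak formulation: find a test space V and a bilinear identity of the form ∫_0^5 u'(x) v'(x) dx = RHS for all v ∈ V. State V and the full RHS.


V = H^1(0, 5) (no boundary constraint on v; u is determined up to an additive constant); weak form: ∫_0^5 u'v' dx = ∫_0^5 (4*cos(2*π*x/5)) v dx for all v ∈ V.

Multiply both sides by a test function v and integrate from 0 to 5:
  ∫_0^5 −u''(x) v(x) dx = ∫_0^5 f(x) v(x) dx.
Integrate the LHS by parts once:
  ∫_0^5 −u'' v dx = −[u'(x) v(x)]_0^5 + ∫_0^5 u'(x) v'(x) dx.
Thus ∫_0^5 u'(x) v'(x) dx = ∫_0^5 f(x) v(x) dx + [u'(x) v(x)]_0^5.
Choose V so that boundary terms are either known or forced to vanish.
u has homogeneous Neumann: u'(0) = u'(5) = 0. So [u' v]_0^5 = 0·v(5) − 0·v(0) = 0 for any v; take V = H^1(0, 5).
Weak formulation: find u (satisfying any essential BC) such that ∫_0^5 u'(x) v'(x) dx = ∫_0^5 f v dx for all v ∈ V (homogeneous Neumann, so boundary terms vanish).
Substituting f(x) = 4*cos(2*π*x/5), the right-hand side is ∫_0^5 (4*cos(2*π*x/5)) v dx.
Compatibility check (pure Neumann): taking v ≡ 1 ∈ V gives 0 = ∫_0^5 f dx + (0) − (0), i.e. ∫_0^5 f dx must equal u'(0) − u'(5) = 0. Indeed ∫_0^5 (4*cos(2*π*x/5)) dx = 0, so the data are compatible. The solution is then unique only up to an additive constant (fix it e.g. by requiring ∫_0^5 u dx = 0).


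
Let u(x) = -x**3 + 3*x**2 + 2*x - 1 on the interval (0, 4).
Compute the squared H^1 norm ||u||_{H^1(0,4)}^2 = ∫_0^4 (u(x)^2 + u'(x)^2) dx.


||u||_{H^1}^2 = 37076/105

The H^1 norm (squared) on an interval (0, L) is
  ||u||_{H^1}^2 = ∫_0^L u(x)^2 dx + ∫_0^L u'(x)^2 dx.
Compute u'(x) = -3*x**2 + 6*x + 2.
Then u(x)^2 = x**6 - 6*x**5 + 5*x**4 + 14*x**3 - 2*x**2 - 4*x + 1 and u'(x)^2 = 9*x**4 - 36*x**3 + 24*x**2 + 24*x + 4.
Integrate each monomial from 0 to 4 using ∫_0^4 c·x^n dx = c·4^(n+1)/(n+1):
  ∫_0^4 u(x)^2 dx = ∫_0^4 (x^6 - 6*x^5 + 5*x^4 + 14*x^3 - 2*x^2 - 4*x + 1) dx. Term by term:
    ∫_0^4 x^6 dx = 16384/7;  ∫_0^4 -6*x^5 dx = -4096;  ∫_0^4 5*x^4 dx = 1024;
    ∫_0^4 14*x^3 dx = 896;  ∫_0^4 -2*x^2 dx = -128/3;  ∫_0^4 -4*x dx = -32;
    ∫_0^4 1 dx = 4.
  Sum: 16384/7 − 4096 + 1024 + 896 − 128/3 − 32 + 4 = 1972/21.
  ∫_0^4 u'(x)^2 dx = ∫_0^4 (9*x^4 - 36*x^3 + 24*x^2 + 24*x + 4) dx. Term by term:
    ∫_0^4 9*x^4 dx = 9216/5;  ∫_0^4 -36*x^3 dx = -2304;  ∫_0^4 24*x^2 dx = 512;
    ∫_0^4 24*x dx = 192;  ∫_0^4 4 dx = 16.
  Sum: 9216/5 − 2304 + 512 + 192 + 16 = 1296/5.
Adding: ||u||_{H^1}^2 = 1972/21 + 1296/5 = 37076/105.


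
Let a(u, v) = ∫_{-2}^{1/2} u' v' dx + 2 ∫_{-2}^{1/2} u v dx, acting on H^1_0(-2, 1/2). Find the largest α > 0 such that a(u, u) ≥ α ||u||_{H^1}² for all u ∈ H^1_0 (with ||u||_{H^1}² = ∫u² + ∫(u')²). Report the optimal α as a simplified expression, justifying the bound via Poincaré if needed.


α = 1

Coercivity of a(·,·) on H^1_0(-2, 1/2) means a(u, u) ≥ α ||u||_{H^1}² for every u ∈ H^1_0.
The interval has length L = 5/2, and Poincaré/coercivity depend only on L. Here a(u, u) = ∫(u')² + (2)·∫u².
Here c = 2 ≥ 1, so a(u,u) = ∫(u')² + c∫u² ≥ ∫(u')² + ∫u² = ||u||_{H^1}², i.e. α = 1 works. No larger α is possible: a(u,u) ≥ α||u||_{H^1}² means (1−α)∫(u')² ≥ (α−c)∫u², and for the modes u_n = sin(nπ(x−x₀)/L) (x₀ the left endpoint) one has ∫u_n²/∫(u_n')² = (L/(nπ))² → 0, so a(u_n,u_n)/||u_n||_{H^1}² → 1. Hence the optimal constant is α = 1.
Therefore α = 1.


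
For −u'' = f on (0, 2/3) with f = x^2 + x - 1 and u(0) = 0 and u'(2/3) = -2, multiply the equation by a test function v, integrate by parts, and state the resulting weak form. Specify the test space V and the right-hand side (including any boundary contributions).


V = {v ∈ H^1(0, 2/3) : v(0) = 0} (test functions vanish at x = 0 where u is specified); weak form: ∫_0^2/3 u'v' dx = ∫_0^2/3 (x^2 + x - 1) v dx − 2·v(2/3) for all v ∈ V.

Multiply both sides by a test function v and integrate from 0 to 2/3:
  ∫_0^2/3 −u''(x) v(x) dx = ∫_0^2/3 f(x) v(x) dx.
Integrate the LHS by parts once:
  ∫_0^2/3 −u'' v dx = −[u'(x) v(x)]_0^2/3 + ∫_0^2/3 u'(x) v'(x) dx.
Thus ∫_0^2/3 u'(x) v'(x) dx = ∫_0^2/3 f(x) v(x) dx + [u'(x) v(x)]_0^2/3.
Choose V so that boundary terms are either known or forced to vanish.
Mixed BC: u(0) = 0 (Dirichlet) and u'(2/3) = -2 (Neumann). Define V = {v ∈ H^1(0, 2/3) : v(0) = 0}. Then [u' v]_0^2/3 = u'(2/3)·v(2/3) − u'(0)·0 = − 2·v(2/3).
Weak formulation: find u (satisfying any essential BC) such that ∫_0^2/3 u'(x) v'(x) dx = ∫_0^2/3 f v dx − 2·v(2/3) for all v ∈ V (Dirichlet at 0 absorbed into V; Neumann datum at x = 2/3 contributes the boundary term).
Substituting f(x) = x^2 + x - 1, the right-hand side is ∫_0^2/3 (x^2 + x - 1) v dx − 2·v(2/3).


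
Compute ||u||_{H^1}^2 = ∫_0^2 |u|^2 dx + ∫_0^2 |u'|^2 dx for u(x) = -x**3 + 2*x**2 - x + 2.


||u||_{H^1}^2 = 86/7

The H^1 norm (squared) on an interval (0, L) is
  ||u||_{H^1}^2 = ∫_0^L u(x)^2 dx + ∫_0^L u'(x)^2 dx.
Compute u'(x) = -3*x**2 + 4*x - 1.
Then u(x)^2 = x**6 - 4*x**5 + 6*x**4 - 8*x**3 + 9*x**2 - 4*x + 4 and u'(x)^2 = 9*x**4 - 24*x**3 + 22*x**2 - 8*x + 1.
Integrate each monomial from 0 to 2 using ∫_0^2 c·x^n dx = c·2^(n+1)/(n+1):
  ∫_0^2 u(x)^2 dx = ∫_0^2 (x^6 - 4*x^5 + 6*x^4 - 8*x^3 + 9*x^2 - 4*x + 4) dx. Term by term:
    ∫_0^2 x^6 dx = 128/7;  ∫_0^2 -4*x^5 dx = -128/3;  ∫_0^2 6*x^4 dx = 192/5;
    ∫_0^2 -8*x^3 dx = -32;  ∫_0^2 9*x^2 dx = 24;  ∫_0^2 -4*x dx = -8;
    ∫_0^2 4 dx = 8.
  Sum: 128/7 − 128/3 + 192/5 − 32 + 24 − 8 + 8 = 632/105.
  ∫_0^2 u'(x)^2 dx = ∫_0^2 (9*x^4 - 24*x^3 + 22*x^2 - 8*x + 1) dx. Term by term:
    ∫_0^2 9*x^4 dx = 288/5;  ∫_0^2 -24*x^3 dx = -96;  ∫_0^2 22*x^2 dx = 176/3;
    ∫_0^2 -8*x dx = -16;  ∫_0^2 1 dx = 2.
  Sum: 288/5 − 96 + 176/3 − 16 + 2 = 94/15.
Adding: ||u||_{H^1}^2 = 632/105 + 94/15 = 86/7.


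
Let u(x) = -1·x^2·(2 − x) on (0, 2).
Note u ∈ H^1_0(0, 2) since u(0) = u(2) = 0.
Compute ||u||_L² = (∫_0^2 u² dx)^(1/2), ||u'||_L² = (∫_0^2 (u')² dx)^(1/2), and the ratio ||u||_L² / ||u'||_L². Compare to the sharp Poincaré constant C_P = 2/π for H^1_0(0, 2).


||u||_L² / ||u'||_L² = sqrt(14)/7 < C_P = 2/π.

u(x) = -1·x^2·(2 − x), so u'(x) = x*(3*x - 4).
u(x) = -1·x^2·(2 − x) vanishes at x = 0 and x = 2, so u ∈ H^1_0(0, 2). Differentiate via the product rule and integrate the resulting polynomials term by term.
  ∫_0^2 u² dx = ∫_0^2 (x^6 - 4*x^5 + 4*x^4) dx. Term by term:
    ∫_0^2 x^6 dx = 128/7;  ∫_0^2 -4*x^5 dx = -128/3;  ∫_0^2 4*x^4 dx = 128/5.
  Sum: 128/7 − 128/3 + 128/5 = 128/105.
  ∫_0^2 (u')² dx = ∫_0^2 (9*x^4 - 24*x^3 + 16*x^2) dx. Term by term:
    ∫_0^2 9*x^4 dx = 288/5;  ∫_0^2 -24*x^3 dx = -96;  ∫_0^2 16*x^2 dx = 128/3.
  Sum: 288/5 − 96 + 128/3 = 64/15.
∫_0^2 u² dx = 128/105, so ||u||_L² = 8*sqrt(210)/105.
∫_0^2 (u')² dx = 64/15, so ||u'||_L² = 8*sqrt(15)/15.
Ratio ||u||_L² / ||u'||_L² = sqrt(14)/7.
Sharp Poincaré constant on H^1_0(0, 2) is C_P = L/π = 2/π, achieved by sin(π/2·x).
A polynomial bump cannot attain the sharp Poincaré constant (only the first sine eigenfunction does), so the ratio is strictly less than C_P, consistent with ||u||_L² ≤ C_P ||u'||_L².


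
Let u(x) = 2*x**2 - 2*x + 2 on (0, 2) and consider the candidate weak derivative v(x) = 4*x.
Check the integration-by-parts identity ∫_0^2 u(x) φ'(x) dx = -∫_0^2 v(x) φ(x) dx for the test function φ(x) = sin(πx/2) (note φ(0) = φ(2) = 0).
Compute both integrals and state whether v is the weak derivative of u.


LHS = -8/π, RHS = -16/π. No, v is not the weak derivative of u.

u(x) = 2*x**2 - 2*x + 2, classical derivative u'(x) = 4*x - 2.
φ(x) = sin(πx/2), so φ'(x) = π*cos(π*x/2)/2.
Note φ(0) = φ(2) = 0, so the boundary term u·φ vanishes.
LHS = ∫_0^2 u(x) φ'(x) dx = ∫_0^2 (π*x^2*cos(π*x/2) - π*x*cos(π*x/2) + π*cos(π*x/2)) dx. Term by term:
  ∫_0^2 π*cos(π*x/2) dx = 0;  ∫_0^2 π*x^2*cos(π*x/2) dx = -16/π;  ∫_0^2 -π*x*cos(π*x/2) dx = 8/π.
Sum: 0 − 16/π + 8/π = -8/π.
So LHS = -8/π.
∫_0^2 v(x) φ(x) dx = ∫_0^2 (4*x*sin(π*x/2)) dx. Term by term:
  ∫_0^2 4*x*sin(π*x/2) dx = 16/π.
So RHS = -∫_0^2 v(x) φ(x) dx = -16/π.
LHS − RHS = 8/π ≠ 0, so the identity fails.
(For a valid weak derivative the identity must hold for EVERY test function, in particular this one. The failure shows v is NOT the weak derivative of u.)
Correct weak derivative would be u'(x) = 4*x - 2.


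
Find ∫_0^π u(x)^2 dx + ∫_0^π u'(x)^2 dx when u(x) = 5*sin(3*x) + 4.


||u||_{H^1(0,π)}^2 = 80/3 + 141*π

u'(x) = 15*cos(3*x).
Expand u² and (u')² and integrate term by term on (0, π), using: for integers n ≥ 1, ∫_0^π sin²(nx) dx = ∫_0^π cos²(nx) dx = π/2; for n ≠ n', ∫_0^π sin(nx)sin(n'x) dx = ∫_0^π cos(nx)cos(n'x) dx = 0; and by product-to-sum, ∫_0^π sin(nx)cos(n'x) dx = ½∫_0^π [sin((n+n')x) + sin((n−n')x)] dx, which is 0 when n+n' is even and 2n/(n²−n'²) when n+n' is odd (it need not vanish on (0, π)). For the constant mode: ∫_0^π 1 dx = π, ∫_0^π cos(nx) dx = 0, ∫_0^π sin(nx) dx = (1−(−1)^n)/n.
  u² squared terms: (4)²·∫1 dx = 16·π = 16*π;  (5)²·∫sin(3x)² dx = 25·π/2 = 25*π/2.
  u² cross terms: 2·(4)·(5)·∫1·sin(3x) dx = 40·(2/3) = 80/3.
  So ∫_0^π u² dx = 16*π + 25*π/2 + 80/3 = 80/3 + 57*π/2.
  (u')² squared terms: (15)²·∫cos(3x)² dx = 225·π/2 = 225*π/2.
  So ∫_0^π (u')² dx = 225*π/2.
||u||_{H^1}^2 = (80/3 + 57*π/2) + (225*π/2) = 80/3 + 141*π.


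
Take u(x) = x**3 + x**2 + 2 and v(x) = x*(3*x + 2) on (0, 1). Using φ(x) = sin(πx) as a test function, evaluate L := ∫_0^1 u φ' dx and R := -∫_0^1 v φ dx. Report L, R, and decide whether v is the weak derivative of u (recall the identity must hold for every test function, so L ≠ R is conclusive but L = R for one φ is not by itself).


LHS = -5/π + 12/π^3, RHS = -5/π + 12/π^3. Yes, v = u' weakly.

u(x) = x**3 + x**2 + 2, classical derivative u'(x) = 3*x**2 + 2*x.
φ(x) = sin(πx), so φ'(x) = π*cos(π*x).
Note φ(0) = φ(1) = 0, so the boundary term u·φ vanishes.
LHS = ∫_0^1 u(x) φ'(x) dx = ∫_0^1 (π*x^3*cos(π*x) + π*x^2*cos(π*x) + 2*π*cos(π*x)) dx. Term by term:
  ∫_0^1 2*π*cos(π*x) dx = 0;  ∫_0^1 π*x^2*cos(π*x) dx = -2/π;  ∫_0^1 π*x^3*cos(π*x) dx = -3/π + 12/π^3.
Sum: 0 − 2/π + -3/π + 12/π^3 = -5/π + 12/π^3.
So LHS = -5/π + 12/π^3.
∫_0^1 v(x) φ(x) dx = ∫_0^1 (3*x^2*sin(π*x) + 2*x*sin(π*x)) dx. Term by term:
  ∫_0^1 2*x*sin(π*x) dx = 2/π;  ∫_0^1 3*x^2*sin(π*x) dx = -12/π^3 + 3/π.
Sum: 2/π + -12/π^3 + 3/π = -12/π^3 + 5/π.
So RHS = -∫_0^1 v(x) φ(x) dx = -5/π + 12/π^3.
LHS = RHS, so the identity holds for this test φ.
Moreover u is smooth here and v(x) = u'(x) = 3*x**2 + 2*x pointwise, so the identity holds for every test function. Hence v is the weak derivative of u.


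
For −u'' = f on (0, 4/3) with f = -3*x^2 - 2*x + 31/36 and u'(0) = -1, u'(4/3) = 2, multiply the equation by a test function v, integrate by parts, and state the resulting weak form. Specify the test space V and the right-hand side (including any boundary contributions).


V = H^1(0, 4/3) (v unrestricted at boundary; u is determined up to an additive constant); weak form: ∫_0^4/3 u'v' dx = ∫_0^4/3 (-3*x^2 - 2*x + 31/36) v dx + 2·v(4/3) + v(0) for all v ∈ V.

Multiply both sides by a test function v and integrate from 0 to 4/3:
  ∫_0^4/3 −u''(x) v(x) dx = ∫_0^4/3 f(x) v(x) dx.
Integrate the LHS by parts once:
  ∫_0^4/3 −u'' v dx = −[u'(x) v(x)]_0^4/3 + ∫_0^4/3 u'(x) v'(x) dx.
Thus ∫_0^4/3 u'(x) v'(x) dx = ∫_0^4/3 f(x) v(x) dx + [u'(x) v(x)]_0^4/3.
Choose V so that boundary terms are either known or forced to vanish.
u has inhomogeneous Neumann u'(0) = -1, u'(4/3) = 2. [u' v]_0^4/3 = (2)·v(4/3) − (-1)·v(0) = 2·v(4/3) + v(0). Take V = H^1(0, 4/3); boundary term becomes part of RHS.
Weak formulation: find u (satisfying any essential BC) such that ∫_0^4/3 u'(x) v'(x) dx = ∫_0^4/3 f v dx + 2·v(4/3) + v(0) for all v ∈ V (Neumann data are natural BCs: they enter the RHS as boundary terms).
Substituting f(x) = -3*x^2 - 2*x + 31/36, the right-hand side is ∫_0^4/3 (-3*x^2 - 2*x + 31/36) v dx + 2·v(4/3) + v(0).
Compatibility check (pure Neumann): taking v ≡ 1 ∈ V gives 0 = ∫_0^4/3 f dx + (2) − (-1), i.e. ∫_0^4/3 f dx must equal u'(0) − u'(4/3) = -3. Indeed ∫_0^4/3 (-3*x^2 - 2*x + 31/36) dx = -3, so the data are compatible. The solution is then unique only up to an additive constant (fix it e.g. by requiring ∫_0^4/3 u dx = 0).


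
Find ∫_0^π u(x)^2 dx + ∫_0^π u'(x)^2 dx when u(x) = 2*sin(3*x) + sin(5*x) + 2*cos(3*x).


||u||_{H^1(0,π)}^2 = 53*π

u'(x) = -6*sin(3*x) + 6*cos(3*x) + 5*cos(5*x).
Expand u² and (u')² and integrate term by term on (0, π), using: for integers n ≥ 1, ∫_0^π sin²(nx) dx = ∫_0^π cos²(nx) dx = π/2; for n ≠ n', ∫_0^π sin(nx)sin(n'x) dx = ∫_0^π cos(nx)cos(n'x) dx = 0; and by product-to-sum, ∫_0^π sin(nx)cos(n'x) dx = ½∫_0^π [sin((n+n')x) + sin((n−n')x)] dx, which is 0 when n+n' is even and 2n/(n²−n'²) when n+n' is odd (it need not vanish on (0, π)).
  u² squared terms: (2)²·∫cos(3x)² dx = 4·π/2 = 2*π;  (2)²·∫sin(3x)² dx = 4·π/2 = 2*π;  (1)²·∫sin(5x)² dx = 1·π/2 = π/2.
  u² cross terms: 2·(2)·(2)·∫cos(3x)·sin(3x) dx = 8·(0) = 0;  2·(2)·(1)·∫cos(3x)·sin(5x) dx = 4·(0) = 0;  2·(2)·(1)·∫sin(3x)·sin(5x) dx = 4·(0) = 0.
  So ∫_0^π u² dx = 2*π + 2*π + π/2 + 0 + 0 + 0 = 9*π/2.
  (u')² squared terms: (-6)²·∫sin(3x)² dx = 36·π/2 = 18*π;  (5)²·∫cos(5x)² dx = 25·π/2 = 25*π/2;  (6)²·∫cos(3x)² dx = 36·π/2 = 18*π.
  (u')² cross terms: 2·(-6)·(5)·∫sin(3x)·cos(5x) dx = -60·(0) = 0;  2·(-6)·(6)·∫sin(3x)·cos(3x) dx = -72·(0) = 0;  2·(5)·(6)·∫cos(5x)·cos(3x) dx = 60·(0) = 0.
  So ∫_0^π (u')² dx = 18*π + 25*π/2 + 18*π + 0 + 0 + 0 = 97*π/2.
||u||_{H^1}^2 = (9*π/2) + (97*π/2) = 53*π.


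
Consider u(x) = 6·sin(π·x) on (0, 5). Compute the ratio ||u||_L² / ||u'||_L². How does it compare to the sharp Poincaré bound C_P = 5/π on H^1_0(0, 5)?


||u||_L² / ||u'||_L² = 1/π < C_P = 5/π.

u(x) = 6·sin(π·x), so u'(x) = 6*π*cos(π*x).
Writing u(x) = A·sin(kπx/L) with A = 6 and k = 5, use ∫_0^L sin²(kπx/L) dx = L/2 and ∫_0^L cos²(kπx/L) dx = L/2.
u² = 36·sin²(π·x) and (u')² = 36*π^2·cos²(π·x), and each of sin², cos² integrates to L/2 = 5/2 over (0, 5).
∫_0^5 u² dx = 90, so ||u||_L² = 3*sqrt(10).
∫_0^5 (u')² dx = 90*π^2, so ||u'||_L² = 3*sqrt(10)*π.
Ratio ||u||_L² / ||u'||_L² = 1/π.
Sharp Poincaré constant on H^1_0(0, 5) is C_P = L/π = 5/π, achieved by sin(π/5·x).
This is the k = 5 harmonic; the ratio L/(kπ) is strictly less than C_P = L/π, consistent with the sharp inequality ||u||_L² ≤ C_P ||u'||_L².


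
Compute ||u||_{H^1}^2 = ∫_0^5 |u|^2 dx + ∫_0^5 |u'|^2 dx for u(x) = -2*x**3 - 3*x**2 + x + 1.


||u||_{H^1}^2 = 4699045/42

The H^1 norm (squared) on an interval (0, L) is
  ||u||_{H^1}^2 = ∫_0^L u(x)^2 dx + ∫_0^L u'(x)^2 dx.
Compute u'(x) = -6*x**2 - 6*x + 1.
Then u(x)^2 = 4*x**6 + 12*x**5 + 5*x**4 - 10*x**3 - 5*x**2 + 2*x + 1 and u'(x)^2 = 36*x**4 + 72*x**3 + 24*x**2 - 12*x + 1.
Integrate each monomial from 0 to 5 using ∫_0^5 c·x^n dx = c·5^(n+1)/(n+1):
  ∫_0^5 u(x)^2 dx = ∫_0^5 (4*x^6 + 12*x^5 + 5*x^4 - 10*x^3 - 5*x^2 + 2*x + 1) dx. Term by term:
    ∫_0^5 4*x^6 dx = 312500/7;  ∫_0^5 12*x^5 dx = 31250;  ∫_0^5 5*x^4 dx = 3125;
    ∫_0^5 -10*x^3 dx = -3125/2;  ∫_0^5 -5*x^2 dx = -625/3;  ∫_0^5 2*x dx = 25;
    ∫_0^5 1 dx = 5.
  Sum: 312500/7 + 31250 + 3125 − 3125/2 − 625/3 + 25 + 5 = 3245635/42.
  ∫_0^5 u'(x)^2 dx = ∫_0^5 (36*x^4 + 72*x^3 + 24*x^2 - 12*x + 1) dx. Term by term:
    ∫_0^5 36*x^4 dx = 22500;  ∫_0^5 72*x^3 dx = 11250;  ∫_0^5 24*x^2 dx = 1000;
    ∫_0^5 -12*x dx = -150;  ∫_0^5 1 dx = 5.
  Sum: 22500 + 11250 + 1000 − 150 + 5 = 34605.
Adding: ||u||_{H^1}^2 = 3245635/42 + 34605 = 4699045/42.


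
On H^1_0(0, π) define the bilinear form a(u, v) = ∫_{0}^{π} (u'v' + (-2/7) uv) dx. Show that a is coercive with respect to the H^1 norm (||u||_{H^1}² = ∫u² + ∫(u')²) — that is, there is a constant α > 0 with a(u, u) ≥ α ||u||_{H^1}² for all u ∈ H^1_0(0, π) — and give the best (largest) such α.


α = 5/14

Coercivity of a(·,·) on H^1_0(0, π) means a(u, u) ≥ α ||u||_{H^1}² for every u ∈ H^1_0.
The interval has length L = π, and Poincaré/coercivity depend only on L. Here a(u, u) = ∫(u')² + (-2/7)·∫u².
Here c = -2/7 < 0 with |c| < (π/L)² = 1, so coercivity still holds. The condition a(u,u) ≥ α||u||_{H^1}² reads (1−α)∫(u')² ≥ (α−c)∫u². Any admissible α is ≤ 1 (rapidly oscillating u have ∫u²/∫(u')² → 0), and α = 1 would force 0 ≥ (1−c)∫u², impossible since c < 1; so 1−α > 0. By the sharp Poincaré inequality on H^1_0 of an interval of length L, ∫(u')² ≥ (π/L)²∫u² with equality for the first sine mode sin(π(x−x₀)/L) (x₀ the left endpoint), so the inequality holds for all u iff (1−α)(π/L)² ≥ α − c, i.e. α ≤ ((π/L)² + c)/((π/L)² + 1) = (1 + c(L/π)²)/(1 + (L/π)²). (Direct route, valid since c ≤ 0: Poincaré gives c∫u² ≥ c(L/π)²∫(u')², so a(u,u) ≥ (1 + c(L/π)²)∫(u')², while ||u||_{H^1}² ≤ (1 + (L/π)²)∫(u')²; dividing yields the same α.) With (π/L)² = 1 and c = -2/7, the largest admissible constant is α = ((π/L)² + c)/((π/L)² + 1).
Simplifying, α = 5/14.


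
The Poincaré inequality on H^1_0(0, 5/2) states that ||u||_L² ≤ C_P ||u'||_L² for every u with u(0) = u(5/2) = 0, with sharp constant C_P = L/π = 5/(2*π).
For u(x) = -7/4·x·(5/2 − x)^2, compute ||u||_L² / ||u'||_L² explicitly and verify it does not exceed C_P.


||u||_L² / ||u'||_L² = 5*sqrt(14)/28 < C_P = 5/(2*π).

u(x) = -7/4·x·(5/2 − x)^2, so u'(x) = -21*x^2/4 + 35*x/2 - 175/16.
u(x) = -7/4·x·(5/2 − x)^2 vanishes at x = 0 and x = 5/2, so u ∈ H^1_0(0, 5/2). Differentiate via the product rule and integrate the resulting polynomials term by term.
  ∫_0^5/2 u² dx = ∫_0^5/2 (49*x^6/16 - 245*x^5/8 + 3675*x^4/32 - 6125*x^3/32 + 30625*x^2/256) dx. Term by term:
    ∫_0^5/2 49*x^6/16 dx = 546875/2048;  ∫_0^5/2 -245*x^5/8 dx = -3828125/3072;  ∫_0^5/2 3675*x^4/32 dx = 2296875/1024;
    ∫_0^5/2 -6125*x^3/32 dx = -3828125/2048;  ∫_0^5/2 30625*x^2/256 dx = 3828125/6144.
  Sum: 546875/2048 − 3828125/3072 + 2296875/1024 − 3828125/2048 + 3828125/6144 = 109375/6144.
  ∫_0^5/2 (u')² dx = ∫_0^5/2 (441*x^4/16 - 735*x^3/4 + 13475*x^2/32 - 6125*x/16 + 30625/256) dx. Term by term:
    ∫_0^5/2 441*x^4/16 dx = 275625/512;  ∫_0^5/2 -735*x^3/4 dx = -459375/256;  ∫_0^5/2 13475*x^2/32 dx = 1684375/768;
    ∫_0^5/2 -6125*x/16 dx = -153125/128;  ∫_0^5/2 30625/256 dx = 153125/512.
  Sum: 275625/512 − 459375/256 + 1684375/768 − 153125/128 + 153125/512 = 30625/768.
∫_0^5/2 u² dx = 109375/6144, so ||u||_L² = 125*sqrt(42)/192.
∫_0^5/2 (u')² dx = 30625/768, so ||u'||_L² = 175*sqrt(3)/48.
Ratio ||u||_L² / ||u'||_L² = 5*sqrt(14)/28.
Sharp Poincaré constant on H^1_0(0, 5/2) is C_P = L/π = 5/(2*π), achieved by sin(2*π/5·x).
A polynomial bump cannot attain the sharp Poincaré constant (only the first sine eigenfunction does), so the ratio is strictly less than C_P, consistent with ||u||_L² ≤ C_P ||u'||_L².


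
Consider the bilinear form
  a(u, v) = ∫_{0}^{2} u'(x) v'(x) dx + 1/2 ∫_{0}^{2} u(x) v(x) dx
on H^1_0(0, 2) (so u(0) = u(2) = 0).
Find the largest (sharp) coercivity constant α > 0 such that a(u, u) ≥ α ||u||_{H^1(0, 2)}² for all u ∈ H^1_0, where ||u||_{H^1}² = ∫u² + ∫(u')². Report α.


α = (2 + π^2)/(4 + π^2)

Coercivity of a(·,·) on H^1_0(0, 2) means a(u, u) ≥ α ||u||_{H^1}² for every u ∈ H^1_0.
The interval has length L = 2, and Poincaré/coercivity depend only on L. Here a(u, u) = ∫(u')² + (1/2)·∫u².
Here 0 < c = 1/2 < 1. The condition a(u,u) ≥ α||u||_{H^1}² reads (1−α)∫(u')² ≥ (α−c)∫u². Any admissible α is ≤ 1 (rapidly oscillating u have ∫u²/∫(u')² → 0), and α = 1 would force 0 ≥ (1−c)∫u², impossible since c < 1; so 1−α > 0. By the sharp Poincaré inequality on H^1_0 of an interval of length L, ∫(u')² ≥ (π/L)²∫u² with equality for the first sine mode sin(π(x−x₀)/L) (x₀ the left endpoint), so the inequality holds for all u iff (1−α)(π/L)² ≥ α − c, i.e. α ≤ ((π/L)² + c)/((π/L)² + 1) = (1 + c(L/π)²)/(1 + (L/π)²). With (π/L)² = π^2/4 and c = 1/2, the largest admissible constant is α = ((π/L)² + c)/((π/L)² + 1).
Simplifying, α = (2 + π^2)/(4 + π^2).


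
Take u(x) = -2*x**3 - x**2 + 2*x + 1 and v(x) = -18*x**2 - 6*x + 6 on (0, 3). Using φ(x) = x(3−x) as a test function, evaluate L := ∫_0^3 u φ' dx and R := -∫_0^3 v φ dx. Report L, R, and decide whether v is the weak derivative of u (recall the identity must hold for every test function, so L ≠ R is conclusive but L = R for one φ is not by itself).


LHS = 387/5, RHS = 1161/5. No, v is not the weak derivative of u.

u(x) = -2*x**3 - x**2 + 2*x + 1, classical derivative u'(x) = -6*x**2 - 2*x + 2.
φ(x) = x(3−x), so φ'(x) = 3 - 2*x.
Note φ(0) = φ(3) = 0, so the boundary term u·φ vanishes.
LHS = ∫_0^3 u(x) φ'(x) dx = ∫_0^3 (4*x^4 - 4*x^3 - 7*x^2 + 4*x + 3) dx. Term by term:
  ∫_0^3 4*x^4 dx = 972/5;  ∫_0^3 -4*x^3 dx = -81;  ∫_0^3 -7*x^2 dx = -63;
  ∫_0^3 4*x dx = 18;  ∫_0^3 3 dx = 9.
Sum: 972/5 − 81 − 63 + 18 + 9 = 387/5.
So LHS = 387/5.
∫_0^3 v(x) φ(x) dx = ∫_0^3 (18*x^4 - 48*x^3 - 24*x^2 + 18*x) dx. Term by term:
  ∫_0^3 18*x^4 dx = 4374/5;  ∫_0^3 -48*x^3 dx = -972;  ∫_0^3 -24*x^2 dx = -216;
  ∫_0^3 18*x dx = 81.
Sum: 4374/5 − 972 − 216 + 81 = -1161/5.
So RHS = -∫_0^3 v(x) φ(x) dx = 1161/5.
LHS − RHS = -774/5 ≠ 0, so the identity fails.
(For a valid weak derivative the identity must hold for EVERY test function, in particular this one. The failure shows v is NOT the weak derivative of u.)
Correct weak derivative would be u'(x) = -6*x**2 - 2*x + 2.


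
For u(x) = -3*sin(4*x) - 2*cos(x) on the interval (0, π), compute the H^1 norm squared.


||u||_{H^1(0,π)}^2 = 64/5 + 161*π/2

u'(x) = 2*sin(x) - 12*cos(4*x).
Expand u² and (u')² and integrate term by term on (0, π), using: for integers n ≥ 1, ∫_0^π sin²(nx) dx = ∫_0^π cos²(nx) dx = π/2; for n ≠ n', ∫_0^π sin(nx)sin(n'x) dx = ∫_0^π cos(nx)cos(n'x) dx = 0; and by product-to-sum, ∫_0^π sin(nx)cos(n'x) dx = ½∫_0^π [sin((n+n')x) + sin((n−n')x)] dx, which is 0 when n+n' is even and 2n/(n²−n'²) when n+n' is odd (it need not vanish on (0, π)).
  u² squared terms: (-3)²·∫sin(4x)² dx = 9·π/2 = 9*π/2;  (-2)²·∫cos(x)² dx = 4·π/2 = 2*π.
  u² cross terms: 2·(-3)·(-2)·∫sin(4x)·cos(x) dx = 12·(8/15) = 32/5.
  So ∫_0^π u² dx = 9*π/2 + 2*π + 32/5 = 32/5 + 13*π/2.
  (u')² squared terms: (-12)²·∫cos(4x)² dx = 144·π/2 = 72*π;  (2)²·∫sin(x)² dx = 4·π/2 = 2*π.
  (u')² cross terms: 2·(-12)·(2)·∫cos(4x)·sin(x) dx = -48·(-2/15) = 32/5.
  So ∫_0^π (u')² dx = 72*π + 2*π + 32/5 = 32/5 + 74*π.
||u||_{H^1}^2 = (32/5 + 13*π/2) + (32/5 + 74*π) = 64/5 + 161*π/2.


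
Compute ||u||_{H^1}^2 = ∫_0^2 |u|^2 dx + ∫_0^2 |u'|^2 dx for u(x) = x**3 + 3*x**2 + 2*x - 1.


||u||_{H^1}^2 = 60874/105

The H^1 norm (squared) on an interval (0, L) is
  ||u||_{H^1}^2 = ∫_0^L u(x)^2 dx + ∫_0^L u'(x)^2 dx.
Compute u'(x) = 3*x**2 + 6*x + 2.
Then u(x)^2 = x**6 + 6*x**5 + 13*x**4 + 10*x**3 - 2*x**2 - 4*x + 1 and u'(x)^2 = 9*x**4 + 36*x**3 + 48*x**2 + 24*x + 4.
Integrate each monomial from 0 to 2 using ∫_0^2 c·x^n dx = c·2^(n+1)/(n+1):
  ∫_0^2 u(x)^2 dx = ∫_0^2 (x^6 + 6*x^5 + 13*x^4 + 10*x^3 - 2*x^2 - 4*x + 1) dx. Term by term:
    ∫_0^2 x^6 dx = 128/7;  ∫_0^2 6*x^5 dx = 64;  ∫_0^2 13*x^4 dx = 416/5;
    ∫_0^2 10*x^3 dx = 40;  ∫_0^2 -2*x^2 dx = -16/3;  ∫_0^2 -4*x dx = -8;
    ∫_0^2 1 dx = 2.
  Sum: 128/7 + 64 + 416/5 + 40 − 16/3 − 8 + 2 = 20386/105.
  ∫_0^2 u'(x)^2 dx = ∫_0^2 (9*x^4 + 36*x^3 + 48*x^2 + 24*x + 4) dx. Term by term:
    ∫_0^2 9*x^4 dx = 288/5;  ∫_0^2 36*x^3 dx = 144;  ∫_0^2 48*x^2 dx = 128;
    ∫_0^2 24*x dx = 48;  ∫_0^2 4 dx = 8.
  Sum: 288/5 + 144 + 128 + 48 + 8 = 1928/5.
Adding: ||u||_{H^1}^2 = 20386/105 + 1928/5 = 60874/105.


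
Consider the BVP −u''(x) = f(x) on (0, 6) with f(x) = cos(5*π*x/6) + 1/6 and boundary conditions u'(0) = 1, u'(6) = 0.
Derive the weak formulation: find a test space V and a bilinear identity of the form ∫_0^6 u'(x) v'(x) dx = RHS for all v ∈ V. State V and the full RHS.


V = H^1(0, 6) (v unrestricted at boundary; u is determined up to an additive constant); weak form: ∫_0^6 u'v' dx = ∫_0^6 (cos(5*π*x/6) + 1/6) v dx − v(0) for all v ∈ V.

Multiply both sides by a test function v and integrate from 0 to 6:
  ∫_0^6 −u''(x) v(x) dx = ∫_0^6 f(x) v(x) dx.
Integrate the LHS by parts once:
  ∫_0^6 −u'' v dx = −[u'(x) v(x)]_0^6 + ∫_0^6 u'(x) v'(x) dx.
Thus ∫_0^6 u'(x) v'(x) dx = ∫_0^6 f(x) v(x) dx + [u'(x) v(x)]_0^6.
Choose V so that boundary terms are either known or forced to vanish.
u has inhomogeneous Neumann u'(0) = 1, u'(6) = 0. [u' v]_0^6 = (0)·v(6) − (1)·v(0) = − v(0). Take V = H^1(0, 6); boundary term becomes part of RHS.
Weak formulation: find u (satisfying any essential BC) such that ∫_0^6 u'(x) v'(x) dx = ∫_0^6 f v dx − v(0) for all v ∈ V (Neumann data are natural BCs: they enter the RHS as boundary terms).
Substituting f(x) = cos(5*π*x/6) + 1/6, the right-hand side is ∫_0^6 (cos(5*π*x/6) + 1/6) v dx − v(0).
Compatibility check (pure Neumann): taking v ≡ 1 ∈ V gives 0 = ∫_0^6 f dx + (0) − (1), i.e. ∫_0^6 f dx must equal u'(0) − u'(6) = 1. Indeed ∫_0^6 (cos(5*π*x/6) + 1/6) dx = 1, so the data are compatible. The solution is then unique only up to an additive constant (fix it e.g. by requiring ∫_0^6 u dx = 0).


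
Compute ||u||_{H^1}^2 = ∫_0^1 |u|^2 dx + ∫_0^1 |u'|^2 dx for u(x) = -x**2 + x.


||u||_{H^1}^2 = 11/30

The H^1 norm (squared) on an interval (0, L) is
  ||u||_{H^1}^2 = ∫_0^L u(x)^2 dx + ∫_0^L u'(x)^2 dx.
Compute u'(x) = 1 - 2*x.
Then u(x)^2 = x**4 - 2*x**3 + x**2 and u'(x)^2 = 4*x**2 - 4*x + 1.
Integrate each monomial from 0 to 1 using ∫_0^1 c·x^n dx = c·1^(n+1)/(n+1):
  ∫_0^1 u(x)^2 dx = ∫_0^1 (x^4 - 2*x^3 + x^2) dx. Term by term:
    ∫_0^1 x^4 dx = 1/5;  ∫_0^1 -2*x^3 dx = -1/2;  ∫_0^1 x^2 dx = 1/3.
  Sum: 1/5 − 1/2 + 1/3 = 1/30.
  ∫_0^1 u'(x)^2 dx = ∫_0^1 (4*x^2 - 4*x + 1) dx. Term by term:
    ∫_0^1 4*x^2 dx = 4/3;  ∫_0^1 -4*x dx = -2;  ∫_0^1 1 dx = 1.
  Sum: 4/3 − 2 + 1 = 1/3.
Adding: ||u||_{H^1}^2 = 1/30 + 1/3 = 11/30.
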